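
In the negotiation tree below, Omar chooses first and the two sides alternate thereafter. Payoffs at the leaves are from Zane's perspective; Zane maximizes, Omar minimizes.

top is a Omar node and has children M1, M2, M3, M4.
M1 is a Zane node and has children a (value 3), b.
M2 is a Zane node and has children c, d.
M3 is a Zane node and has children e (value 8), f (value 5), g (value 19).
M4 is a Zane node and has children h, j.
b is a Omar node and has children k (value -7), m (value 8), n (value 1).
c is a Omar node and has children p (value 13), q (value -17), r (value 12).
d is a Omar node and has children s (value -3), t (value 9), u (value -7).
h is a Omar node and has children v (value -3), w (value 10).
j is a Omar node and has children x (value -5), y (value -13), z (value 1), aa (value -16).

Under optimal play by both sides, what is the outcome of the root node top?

-7

b (Omar): min(-7, 8, 1) = -7
M1 (Zane): max(3, -7) = 3
c (Omar): min(13, -17, 12) = -17
d (Omar): min(-3, 9, -7) = -7
M2 (Zane): max(-17, -7) = -7
M3 (Zane): max(8, 5, 19) = 19
h (Omar): min(-3, 10) = -3
j (Omar): min(-5, -13, 1, -16) = -16
M4 (Zane): max(-3, -16) = -3
top (Omar): min(3, -7, 19, -3) = -7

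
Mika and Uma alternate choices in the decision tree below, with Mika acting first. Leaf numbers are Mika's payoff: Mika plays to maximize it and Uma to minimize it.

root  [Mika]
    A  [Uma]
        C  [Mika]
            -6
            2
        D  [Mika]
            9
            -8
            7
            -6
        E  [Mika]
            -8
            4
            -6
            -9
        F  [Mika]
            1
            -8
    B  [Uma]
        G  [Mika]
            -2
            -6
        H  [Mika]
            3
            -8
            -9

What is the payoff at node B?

-2

G (Mika): max(-2, -6) = -2
H (Mika): max(3, -8, -9) = 3
B (Uma): min(-2, 3) = -2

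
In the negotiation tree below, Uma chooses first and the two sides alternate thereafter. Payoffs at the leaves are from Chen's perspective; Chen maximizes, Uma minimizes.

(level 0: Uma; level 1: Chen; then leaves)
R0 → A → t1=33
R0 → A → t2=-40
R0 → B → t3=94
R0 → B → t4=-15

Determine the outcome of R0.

33

A (Chen): max(33, -40) = 33
B (Chen): max(94, -15) = 94
R0 (Uma): min(33, 94) = 33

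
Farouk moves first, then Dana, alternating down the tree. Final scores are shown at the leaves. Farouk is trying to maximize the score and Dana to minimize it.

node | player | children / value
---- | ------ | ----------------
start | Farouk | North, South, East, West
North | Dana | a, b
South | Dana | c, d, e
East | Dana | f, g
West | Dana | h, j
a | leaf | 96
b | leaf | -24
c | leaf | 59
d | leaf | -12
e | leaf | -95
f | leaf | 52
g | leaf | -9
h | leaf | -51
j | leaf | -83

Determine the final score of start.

-9

North (Dana): min(96, -24) = -24
South (Dana): min(59, -12, -95) = -95
East (Dana): min(52, -9) = -9
West (Dana): min(-51, -83) = -83
start (Farouk): max(-24, -95, -9, -83) = -9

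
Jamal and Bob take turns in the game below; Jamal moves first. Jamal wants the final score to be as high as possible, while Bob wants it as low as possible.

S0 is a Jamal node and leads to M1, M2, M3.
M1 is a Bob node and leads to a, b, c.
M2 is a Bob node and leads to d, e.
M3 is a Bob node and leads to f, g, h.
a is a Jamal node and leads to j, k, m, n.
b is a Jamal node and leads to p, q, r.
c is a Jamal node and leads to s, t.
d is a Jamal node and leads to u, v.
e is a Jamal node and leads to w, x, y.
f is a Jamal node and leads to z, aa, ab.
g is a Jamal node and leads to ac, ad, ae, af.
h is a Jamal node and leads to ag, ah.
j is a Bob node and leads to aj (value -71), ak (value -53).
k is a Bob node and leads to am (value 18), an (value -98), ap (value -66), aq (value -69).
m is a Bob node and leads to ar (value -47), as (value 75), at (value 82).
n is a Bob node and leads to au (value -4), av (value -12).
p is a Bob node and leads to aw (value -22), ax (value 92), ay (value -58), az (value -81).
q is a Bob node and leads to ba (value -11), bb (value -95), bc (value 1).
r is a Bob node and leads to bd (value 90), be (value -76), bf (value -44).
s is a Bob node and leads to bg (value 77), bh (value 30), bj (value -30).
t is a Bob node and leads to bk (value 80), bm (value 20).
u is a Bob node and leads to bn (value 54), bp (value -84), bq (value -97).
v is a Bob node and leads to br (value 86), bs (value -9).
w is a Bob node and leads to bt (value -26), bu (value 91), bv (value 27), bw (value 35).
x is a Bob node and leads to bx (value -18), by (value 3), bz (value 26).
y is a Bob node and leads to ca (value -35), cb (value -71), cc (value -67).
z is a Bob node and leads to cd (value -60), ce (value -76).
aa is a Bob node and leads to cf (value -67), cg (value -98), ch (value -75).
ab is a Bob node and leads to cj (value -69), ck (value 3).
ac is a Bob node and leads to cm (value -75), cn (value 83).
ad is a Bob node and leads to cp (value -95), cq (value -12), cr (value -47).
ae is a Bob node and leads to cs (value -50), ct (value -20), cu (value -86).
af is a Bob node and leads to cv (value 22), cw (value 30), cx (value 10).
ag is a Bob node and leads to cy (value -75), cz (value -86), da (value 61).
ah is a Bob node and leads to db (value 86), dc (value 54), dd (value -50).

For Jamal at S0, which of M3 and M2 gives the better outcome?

z (Bob): min(-60, -76) = -76
aa (Bob): min(-67, -98, -75) = -98
ab (Bob): min(-69, 3) = -69
f (Jamal): max(-76, -98, -69) = -69
ac (Bob): min(-75, 83) = -75
ad (Bob): min(-95, -12, -47) = -95
ae (Bob): min(-50, -20, -86) = -86
af (Bob): min(22, 30, 10) = 10
g (Jamal): max(-75, -95, -86, 10) = 10
ag (Bob): min(-75, -86, 61) = -86
ah (Bob): min(86, 54, -50) = -50
h (Jamal): max(-86, -50) = -50
M3 (Bob): min(-69, 10, -50) = -69
u (Bob): min(54, -84, -97) = -97
v (Bob): min(86, -9) = -9
d (Jamal): max(-97, -9) = -9
w (Bob): min(-26, 91, 27, 35) = -26
x (Bob): min(-18, 3, 26) = -18
y (Bob): min(-35, -71, -67) = -71
e (Jamal): max(-26, -18, -71) = -18
M2 (Bob): min(-9, -18) = -18
Jamal prefers the higher value; M3=-69, M2=-18. M2 is better since -18 > -69.

M2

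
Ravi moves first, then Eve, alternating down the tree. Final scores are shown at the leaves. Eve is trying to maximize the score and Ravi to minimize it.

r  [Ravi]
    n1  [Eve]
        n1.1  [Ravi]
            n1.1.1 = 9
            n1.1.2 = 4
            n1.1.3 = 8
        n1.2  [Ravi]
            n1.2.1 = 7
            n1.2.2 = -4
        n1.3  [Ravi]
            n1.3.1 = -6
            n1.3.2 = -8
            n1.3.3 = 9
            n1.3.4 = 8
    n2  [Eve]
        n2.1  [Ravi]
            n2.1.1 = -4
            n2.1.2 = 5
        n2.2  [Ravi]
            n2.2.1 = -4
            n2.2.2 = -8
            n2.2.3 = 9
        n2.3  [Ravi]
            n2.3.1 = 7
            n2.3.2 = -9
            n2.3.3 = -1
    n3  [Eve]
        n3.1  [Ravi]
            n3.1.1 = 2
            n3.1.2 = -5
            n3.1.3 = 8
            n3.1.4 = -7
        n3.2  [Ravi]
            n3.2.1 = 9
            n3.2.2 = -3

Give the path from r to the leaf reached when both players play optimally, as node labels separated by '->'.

n1.1 (Ravi): min(9, 4, 8) = 4
n1.2 (Ravi): min(7, -4) = -4
n1.3 (Ravi): min(-6, -8, 9, 8) = -8
n1 (Eve): max(4, -4, -8) = 4
n2.1 (Ravi): min(-4, 5) = -4
n2.2 (Ravi): min(-4, -8, 9) = -8
n2.3 (Ravi): min(7, -9, -1) = -9
n2 (Eve): max(-4, -8, -9) = -4
n3.1 (Ravi): min(2, -5, 8, -7) = -7
n3.2 (Ravi): min(9, -3) = -3
n3 (Eve): max(-7, -3) = -3
r (Ravi): min(4, -4, -3) = -4
At r, Ravi picks n2 (lowest: -4).
At n2, Eve picks n2.1 (highest: -4).
At n2.1, Ravi picks n2.1.1 (lowest: -4).
Terminal value -4.

r -> n2 -> n2.1 -> n2.1.1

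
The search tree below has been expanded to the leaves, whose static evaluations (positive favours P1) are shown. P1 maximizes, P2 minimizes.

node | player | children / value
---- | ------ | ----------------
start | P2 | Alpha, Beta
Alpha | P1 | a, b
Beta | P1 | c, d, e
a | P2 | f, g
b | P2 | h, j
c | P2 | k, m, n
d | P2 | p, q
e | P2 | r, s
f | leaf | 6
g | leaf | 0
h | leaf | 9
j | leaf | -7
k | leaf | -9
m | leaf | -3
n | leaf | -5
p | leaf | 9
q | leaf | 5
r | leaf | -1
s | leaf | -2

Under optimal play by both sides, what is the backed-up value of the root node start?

a (P2): min(6, 0) = 0
b (P2): min(9, -7) = -7
Alpha (P1): max(0, -7) = 0
c (P2): min(-9, -3, -5) = -9
d (P2): min(9, 5) = 5
e (P2): min(-1, -2) = -2
Beta (P1): max(-9, 5, -2) = 5
start (P2): min(0, 5) = 0

0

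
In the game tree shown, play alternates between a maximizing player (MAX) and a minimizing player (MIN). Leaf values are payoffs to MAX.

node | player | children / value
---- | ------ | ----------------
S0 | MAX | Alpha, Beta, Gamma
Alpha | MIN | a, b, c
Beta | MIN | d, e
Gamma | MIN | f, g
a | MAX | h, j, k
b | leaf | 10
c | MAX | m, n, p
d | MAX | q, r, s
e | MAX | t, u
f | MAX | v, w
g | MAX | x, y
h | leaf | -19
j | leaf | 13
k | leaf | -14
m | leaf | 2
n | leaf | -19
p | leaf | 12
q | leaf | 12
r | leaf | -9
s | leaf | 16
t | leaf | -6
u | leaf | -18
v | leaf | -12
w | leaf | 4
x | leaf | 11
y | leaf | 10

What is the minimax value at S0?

a (MAX): max(-19, 13, -14) = 13
c (MAX): max(2, -19, 12) = 12
Alpha (MIN): min(13, 10, 12) = 10
d (MAX): max(12, -9, 16) = 16
e (MAX): max(-6, -18) = -6
Beta (MIN): min(16, -6) = -6
f (MAX): max(-12, 4) = 4
g (MAX): max(11, 10) = 11
Gamma (MIN): min(4, 11) = 4
S0 (MAX): max(10, -6, 4) = 10

10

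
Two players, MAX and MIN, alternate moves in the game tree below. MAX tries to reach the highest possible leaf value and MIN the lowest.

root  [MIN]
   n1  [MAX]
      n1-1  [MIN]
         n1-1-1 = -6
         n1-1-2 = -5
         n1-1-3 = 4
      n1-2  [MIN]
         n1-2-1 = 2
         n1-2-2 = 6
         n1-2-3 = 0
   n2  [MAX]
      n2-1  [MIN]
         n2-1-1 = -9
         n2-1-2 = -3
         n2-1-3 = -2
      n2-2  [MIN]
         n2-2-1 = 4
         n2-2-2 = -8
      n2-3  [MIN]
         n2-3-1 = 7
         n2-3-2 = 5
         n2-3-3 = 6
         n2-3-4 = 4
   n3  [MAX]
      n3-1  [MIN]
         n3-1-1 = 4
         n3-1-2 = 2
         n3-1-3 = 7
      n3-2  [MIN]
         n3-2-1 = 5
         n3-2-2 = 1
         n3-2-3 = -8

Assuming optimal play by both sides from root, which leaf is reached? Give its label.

n1-1 (MIN): min(-6, -5, 4) = -6
n1-2 (MIN): min(2, 6, 0) = 0
n1 (MAX): max(-6, 0) = 0
n2-1 (MIN): min(-9, -3, -2) = -9
n2-2 (MIN): min(4, -8) = -8
n2-3 (MIN): min(7, 5, 6, 4) = 4
n2 (MAX): max(-9, -8, 4) = 4
n3-1 (MIN): min(4, 2, 7) = 2
n3-2 (MIN): min(5, 1, -8) = -8
n3 (MAX): max(2, -8) = 2
root (MIN): min(0, 4, 2) = 0
At root, MIN picks n1 (lowest: 0).
At n1, MAX picks n1-2 (highest: 0).
At n1-2, MIN picks n1-2-3 (lowest: 0).
Terminal value 0.

n1-2-3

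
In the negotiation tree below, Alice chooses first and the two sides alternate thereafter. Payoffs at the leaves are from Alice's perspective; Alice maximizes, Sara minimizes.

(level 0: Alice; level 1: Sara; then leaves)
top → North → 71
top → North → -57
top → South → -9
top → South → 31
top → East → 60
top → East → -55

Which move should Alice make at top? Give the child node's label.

South

North (Sara): min(71, -57) = -57
South (Sara): min(-9, 31) = -9
East (Sara): min(60, -55) = -55
top (Alice): max(-57, -9, -55) = -9
Alice at top wants the highest of {North=-57, South=-9, East=-55}, so chooses South.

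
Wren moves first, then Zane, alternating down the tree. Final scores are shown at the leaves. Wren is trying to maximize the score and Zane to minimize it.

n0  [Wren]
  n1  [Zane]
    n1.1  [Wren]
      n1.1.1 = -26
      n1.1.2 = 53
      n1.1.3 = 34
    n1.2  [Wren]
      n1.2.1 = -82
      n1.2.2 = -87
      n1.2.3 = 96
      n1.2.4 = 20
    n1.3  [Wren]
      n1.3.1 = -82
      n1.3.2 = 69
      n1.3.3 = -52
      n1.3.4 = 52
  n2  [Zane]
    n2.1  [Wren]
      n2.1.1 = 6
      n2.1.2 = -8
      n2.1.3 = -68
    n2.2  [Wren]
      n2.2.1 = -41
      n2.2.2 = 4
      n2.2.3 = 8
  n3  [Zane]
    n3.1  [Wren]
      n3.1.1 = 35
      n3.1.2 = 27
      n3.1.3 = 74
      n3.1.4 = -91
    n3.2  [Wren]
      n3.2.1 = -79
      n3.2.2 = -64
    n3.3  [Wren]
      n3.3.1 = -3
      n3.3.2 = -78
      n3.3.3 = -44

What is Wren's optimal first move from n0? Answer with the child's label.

n1.1 (Wren): max(-26, 53, 34) = 53
n1.2 (Wren): max(-82, -87, 96, 20) = 96
n1.3 (Wren): max(-82, 69, -52, 52) = 69
n1 (Zane): min(53, 96, 69) = 53
n2.1 (Wren): max(6, -8, -68) = 6
n2.2 (Wren): max(-41, 4, 8) = 8
n2 (Zane): min(6, 8) = 6
n3.1 (Wren): max(35, 27, 74, -91) = 74
n3.2 (Wren): max(-79, -64) = -64
n3.3 (Wren): max(-3, -78, -44) = -3
n3 (Zane): min(74, -64, -3) = -64
n0 (Wren): max(53, 6, -64) = 53
Wren at n0 wants the highest of {n1=53, n2=6, n3=-64}, so chooses n1.

n1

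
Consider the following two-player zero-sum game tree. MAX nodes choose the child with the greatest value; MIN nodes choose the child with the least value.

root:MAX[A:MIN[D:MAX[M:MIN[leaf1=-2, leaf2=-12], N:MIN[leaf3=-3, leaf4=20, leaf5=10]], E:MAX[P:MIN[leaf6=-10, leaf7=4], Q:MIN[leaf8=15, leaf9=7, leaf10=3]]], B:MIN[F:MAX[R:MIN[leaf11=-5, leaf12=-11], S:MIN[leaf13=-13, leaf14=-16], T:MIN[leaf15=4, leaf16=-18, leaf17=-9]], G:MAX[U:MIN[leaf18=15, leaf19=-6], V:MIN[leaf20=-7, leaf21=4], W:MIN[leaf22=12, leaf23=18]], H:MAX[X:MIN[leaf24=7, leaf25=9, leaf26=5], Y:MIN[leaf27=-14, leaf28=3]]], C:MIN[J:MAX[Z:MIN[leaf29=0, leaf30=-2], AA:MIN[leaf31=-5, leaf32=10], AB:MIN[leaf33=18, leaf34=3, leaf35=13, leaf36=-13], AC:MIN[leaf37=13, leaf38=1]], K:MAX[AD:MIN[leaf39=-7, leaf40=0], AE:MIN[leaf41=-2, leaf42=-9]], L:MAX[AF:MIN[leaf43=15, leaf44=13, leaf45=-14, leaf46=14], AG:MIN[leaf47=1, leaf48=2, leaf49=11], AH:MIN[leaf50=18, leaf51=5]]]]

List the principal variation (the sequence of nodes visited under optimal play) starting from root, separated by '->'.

M (MIN): min(-2, -12) = -12
N (MIN): min(-3, 20, 10) = -3
D (MAX): max(-12, -3) = -3
P (MIN): min(-10, 4) = -10
Q (MIN): min(15, 7, 3) = 3
E (MAX): max(-10, 3) = 3
A (MIN): min(-3, 3) = -3
R (MIN): min(-5, -11) = -11
S (MIN): min(-13, -16) = -16
T (MIN): min(4, -18, -9) = -18
F (MAX): max(-11, -16, -18) = -11
U (MIN): min(15, -6) = -6
V (MIN): min(-7, 4) = -7
W (MIN): min(12, 18) = 12
G (MAX): max(-6, -7, 12) = 12
X (MIN): min(7, 9, 5) = 5
Y (MIN): min(-14, 3) = -14
H (MAX): max(5, -14) = 5
B (MIN): min(-11, 12, 5) = -11
Z (MIN): min(0, -2) = -2
AA (MIN): min(-5, 10) = -5
AB (MIN): min(18, 3, 13, -13) = -13
AC (MIN): min(13, 1) = 1
J (MAX): max(-2, -5, -13, 1) = 1
AD (MIN): min(-7, 0) = -7
AE (MIN): min(-2, -9) = -9
K (MAX): max(-7, -9) = -7
AF (MIN): min(15, 13, -14, 14) = -14
AG (MIN): min(1, 2, 11) = 1
AH (MIN): min(18, 5) = 5
L (MAX): max(-14, 1, 5) = 5
C (MIN): min(1, -7, 5) = -7
root (MAX): max(-3, -11, -7) = -3
At root, MAX picks A (highest: -3).
At A, MIN picks D (lowest: -3).
At D, MAX picks N (highest: -3).
At N, MIN picks leaf3 (lowest: -3).
Terminal value -3.

root -> A -> D -> N -> leaf3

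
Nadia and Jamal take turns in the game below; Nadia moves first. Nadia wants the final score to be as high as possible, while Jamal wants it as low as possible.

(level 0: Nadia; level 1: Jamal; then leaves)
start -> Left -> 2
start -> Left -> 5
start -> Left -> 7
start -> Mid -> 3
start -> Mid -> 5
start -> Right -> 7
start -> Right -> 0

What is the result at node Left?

Left (Jamal): min(2, 5, 7) = 2

2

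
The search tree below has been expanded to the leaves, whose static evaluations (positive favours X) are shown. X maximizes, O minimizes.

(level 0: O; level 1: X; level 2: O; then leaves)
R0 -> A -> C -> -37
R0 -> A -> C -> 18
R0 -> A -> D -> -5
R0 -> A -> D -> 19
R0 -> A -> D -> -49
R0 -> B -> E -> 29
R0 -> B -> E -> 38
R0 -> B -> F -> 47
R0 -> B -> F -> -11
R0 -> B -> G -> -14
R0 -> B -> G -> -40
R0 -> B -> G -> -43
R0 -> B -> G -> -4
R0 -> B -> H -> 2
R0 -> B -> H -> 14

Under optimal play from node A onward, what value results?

C (O): min(-37, 18) = -37
D (O): min(-5, 19, -49) = -49
A (X): max(-37, -49) = -37

-37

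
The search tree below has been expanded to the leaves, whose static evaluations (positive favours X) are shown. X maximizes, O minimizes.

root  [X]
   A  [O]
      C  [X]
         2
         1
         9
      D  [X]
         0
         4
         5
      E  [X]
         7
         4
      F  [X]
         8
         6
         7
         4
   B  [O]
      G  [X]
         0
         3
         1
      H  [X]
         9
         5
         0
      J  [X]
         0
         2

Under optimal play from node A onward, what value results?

5

C (X): max(2, 1, 9) = 9
D (X): max(0, 4, 5) = 5
E (X): max(7, 4) = 7
F (X): max(8, 6, 7, 4) = 8
A (O): min(9, 5, 7, 8) = 5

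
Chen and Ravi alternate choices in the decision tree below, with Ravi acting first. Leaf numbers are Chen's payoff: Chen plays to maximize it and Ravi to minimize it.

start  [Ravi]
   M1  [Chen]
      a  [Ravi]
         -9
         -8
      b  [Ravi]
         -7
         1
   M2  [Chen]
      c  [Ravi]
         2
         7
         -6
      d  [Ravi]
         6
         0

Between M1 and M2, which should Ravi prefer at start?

M1

a (Ravi): min(-9, -8) = -9
b (Ravi): min(-7, 1) = -7
M1 (Chen): max(-9, -7) = -7
c (Ravi): min(2, 7, -6) = -6
d (Ravi): min(6, 0) = 0
M2 (Chen): max(-6, 0) = 0
Ravi prefers the lower value; M1=-7, M2=0. M1 is better since -7 < 0.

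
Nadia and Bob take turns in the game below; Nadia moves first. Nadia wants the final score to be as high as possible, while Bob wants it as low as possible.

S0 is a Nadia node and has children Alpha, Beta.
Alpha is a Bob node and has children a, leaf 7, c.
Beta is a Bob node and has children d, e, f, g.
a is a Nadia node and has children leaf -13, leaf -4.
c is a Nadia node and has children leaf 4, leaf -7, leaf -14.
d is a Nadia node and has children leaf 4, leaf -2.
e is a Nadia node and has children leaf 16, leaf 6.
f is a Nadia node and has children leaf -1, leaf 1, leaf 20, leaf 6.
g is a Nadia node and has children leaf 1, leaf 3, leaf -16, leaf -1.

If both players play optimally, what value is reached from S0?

3

a (Nadia): max(-13, -4) = -4
c (Nadia): max(4, -7, -14) = 4
Alpha (Bob): min(-4, 7, 4) = -4
d (Nadia): max(4, -2) = 4
e (Nadia): max(16, 6) = 16
f (Nadia): max(-1, 1, 20, 6) = 20
g (Nadia): max(1, 3, -16, -1) = 3
Beta (Bob): min(4, 16, 20, 3) = 3
S0 (Nadia): max(-4, 3) = 3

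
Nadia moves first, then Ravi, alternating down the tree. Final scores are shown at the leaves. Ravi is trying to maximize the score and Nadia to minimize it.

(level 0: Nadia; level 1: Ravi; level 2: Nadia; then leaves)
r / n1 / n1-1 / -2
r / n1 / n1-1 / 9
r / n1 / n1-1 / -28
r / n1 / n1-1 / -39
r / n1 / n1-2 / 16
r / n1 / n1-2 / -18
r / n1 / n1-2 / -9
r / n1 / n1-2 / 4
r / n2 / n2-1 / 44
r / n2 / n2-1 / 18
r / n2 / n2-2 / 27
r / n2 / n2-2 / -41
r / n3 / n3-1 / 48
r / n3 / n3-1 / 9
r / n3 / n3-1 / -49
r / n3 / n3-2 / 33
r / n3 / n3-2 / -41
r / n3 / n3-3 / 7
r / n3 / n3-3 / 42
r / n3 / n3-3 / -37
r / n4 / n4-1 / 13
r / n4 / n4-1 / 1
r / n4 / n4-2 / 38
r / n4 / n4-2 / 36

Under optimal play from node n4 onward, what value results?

36

n4-1 (Nadia): min(13, 1) = 1
n4-2 (Nadia): min(38, 36) = 36
n4 (Ravi): max(1, 36) = 36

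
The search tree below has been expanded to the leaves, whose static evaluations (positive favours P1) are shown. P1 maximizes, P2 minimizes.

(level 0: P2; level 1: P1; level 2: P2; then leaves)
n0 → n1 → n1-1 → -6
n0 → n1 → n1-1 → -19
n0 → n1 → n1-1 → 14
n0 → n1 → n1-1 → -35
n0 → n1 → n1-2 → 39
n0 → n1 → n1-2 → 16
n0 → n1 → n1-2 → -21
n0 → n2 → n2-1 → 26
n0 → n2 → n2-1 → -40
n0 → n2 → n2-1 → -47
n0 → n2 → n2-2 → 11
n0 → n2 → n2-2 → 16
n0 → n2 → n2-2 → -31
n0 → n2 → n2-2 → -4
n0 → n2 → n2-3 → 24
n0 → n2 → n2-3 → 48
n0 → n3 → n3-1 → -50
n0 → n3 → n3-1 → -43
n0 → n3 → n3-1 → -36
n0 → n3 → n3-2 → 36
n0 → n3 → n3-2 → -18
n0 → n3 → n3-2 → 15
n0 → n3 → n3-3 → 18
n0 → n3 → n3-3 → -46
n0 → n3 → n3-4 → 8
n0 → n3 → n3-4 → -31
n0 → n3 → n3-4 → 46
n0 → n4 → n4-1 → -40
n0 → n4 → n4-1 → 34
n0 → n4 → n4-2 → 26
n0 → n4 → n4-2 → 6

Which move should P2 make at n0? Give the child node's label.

n1

n1-1 (P2): min(-6, -19, 14, -35) = -35
n1-2 (P2): min(39, 16, -21) = -21
n1 (P1): max(-35, -21) = -21
n2-1 (P2): min(26, -40, -47) = -47
n2-2 (P2): min(11, 16, -31, -4) = -31
n2-3 (P2): min(24, 48) = 24
n2 (P1): max(-47, -31, 24) = 24
n3-1 (P2): min(-50, -43, -36) = -50
n3-2 (P2): min(36, -18, 15) = -18
n3-3 (P2): min(18, -46) = -46
n3-4 (P2): min(8, -31, 46) = -31
n3 (P1): max(-50, -18, -46, -31) = -18
n4-1 (P2): min(-40, 34) = -40
n4-2 (P2): min(26, 6) = 6
n4 (P1): max(-40, 6) = 6
n0 (P2): min(-21, 24, -18, 6) = -21
P2 at n0 wants the lowest of {n1=-21, n2=24, n3=-18, n4=6}, so chooses n1.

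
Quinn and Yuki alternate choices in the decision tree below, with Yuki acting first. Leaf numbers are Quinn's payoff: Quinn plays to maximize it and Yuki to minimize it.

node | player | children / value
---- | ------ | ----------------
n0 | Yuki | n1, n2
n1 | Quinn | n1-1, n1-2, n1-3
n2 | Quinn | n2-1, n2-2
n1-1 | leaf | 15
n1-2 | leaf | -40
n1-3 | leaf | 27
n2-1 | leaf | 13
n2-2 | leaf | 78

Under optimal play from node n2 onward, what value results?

n2 (Quinn): max(13, 78) = 78

78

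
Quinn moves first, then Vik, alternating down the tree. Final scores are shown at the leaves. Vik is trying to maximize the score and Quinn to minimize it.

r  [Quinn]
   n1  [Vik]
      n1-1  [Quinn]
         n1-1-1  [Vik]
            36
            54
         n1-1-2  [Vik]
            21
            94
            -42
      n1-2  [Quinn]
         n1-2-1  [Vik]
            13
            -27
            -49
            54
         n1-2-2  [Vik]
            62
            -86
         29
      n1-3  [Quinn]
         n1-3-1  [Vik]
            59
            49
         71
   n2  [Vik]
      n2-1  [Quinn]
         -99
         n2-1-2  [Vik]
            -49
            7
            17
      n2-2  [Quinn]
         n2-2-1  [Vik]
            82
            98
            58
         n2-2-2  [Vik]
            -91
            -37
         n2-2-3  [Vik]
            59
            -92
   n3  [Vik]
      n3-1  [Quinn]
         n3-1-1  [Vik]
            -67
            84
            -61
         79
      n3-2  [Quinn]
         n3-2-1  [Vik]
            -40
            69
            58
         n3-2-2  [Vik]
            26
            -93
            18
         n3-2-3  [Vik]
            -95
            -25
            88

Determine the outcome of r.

n1-1-1 (Vik): max(36, 54) = 54
n1-1-2 (Vik): max(21, 94, -42) = 94
n1-1 (Quinn): min(54, 94) = 54
n1-2-1 (Vik): max(13, -27, -49, 54) = 54
n1-2-2 (Vik): max(62, -86) = 62
n1-2 (Quinn): min(54, 62, 29) = 29
n1-3-1 (Vik): max(59, 49) = 59
n1-3 (Quinn): min(59, 71) = 59
n1 (Vik): max(54, 29, 59) = 59
n2-1-2 (Vik): max(-49, 7, 17) = 17
n2-1 (Quinn): min(-99, 17) = -99
n2-2-1 (Vik): max(82, 98, 58) = 98
n2-2-2 (Vik): max(-91, -37) = -37
n2-2-3 (Vik): max(59, -92) = 59
n2-2 (Quinn): min(98, -37, 59) = -37
n2 (Vik): max(-99, -37) = -37
n3-1-1 (Vik): max(-67, 84, -61) = 84
n3-1 (Quinn): min(84, 79) = 79
n3-2-1 (Vik): max(-40, 69, 58) = 69
n3-2-2 (Vik): max(26, -93, 18) = 26
n3-2-3 (Vik): max(-95, -25, 88) = 88
n3-2 (Quinn): min(69, 26, 88) = 26
n3 (Vik): max(79, 26) = 79
r (Quinn): min(59, -37, 79) = -37

-37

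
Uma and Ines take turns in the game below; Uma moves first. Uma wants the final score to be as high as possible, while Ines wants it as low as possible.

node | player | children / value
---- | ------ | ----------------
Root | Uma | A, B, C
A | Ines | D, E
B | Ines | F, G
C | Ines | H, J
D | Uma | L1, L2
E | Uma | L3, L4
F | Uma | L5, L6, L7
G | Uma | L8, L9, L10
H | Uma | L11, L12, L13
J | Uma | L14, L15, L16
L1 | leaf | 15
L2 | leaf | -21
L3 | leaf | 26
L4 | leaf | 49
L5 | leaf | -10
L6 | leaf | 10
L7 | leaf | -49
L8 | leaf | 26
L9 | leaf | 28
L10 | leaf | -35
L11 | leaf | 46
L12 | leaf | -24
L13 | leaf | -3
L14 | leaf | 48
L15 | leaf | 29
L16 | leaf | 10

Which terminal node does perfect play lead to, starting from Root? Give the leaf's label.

L11

D (Uma): max(15, -21) = 15
E (Uma): max(26, 49) = 49
A (Ines): min(15, 49) = 15
F (Uma): max(-10, 10, -49) = 10
G (Uma): max(26, 28, -35) = 28
B (Ines): min(10, 28) = 10
H (Uma): max(46, -24, -3) = 46
J (Uma): max(48, 29, 10) = 48
C (Ines): min(46, 48) = 46
Root (Uma): max(15, 10, 46) = 46
At Root, Uma picks C (highest: 46).
At C, Ines picks H (lowest: 46).
At H, Uma picks L11 (highest: 46).
Terminal value 46.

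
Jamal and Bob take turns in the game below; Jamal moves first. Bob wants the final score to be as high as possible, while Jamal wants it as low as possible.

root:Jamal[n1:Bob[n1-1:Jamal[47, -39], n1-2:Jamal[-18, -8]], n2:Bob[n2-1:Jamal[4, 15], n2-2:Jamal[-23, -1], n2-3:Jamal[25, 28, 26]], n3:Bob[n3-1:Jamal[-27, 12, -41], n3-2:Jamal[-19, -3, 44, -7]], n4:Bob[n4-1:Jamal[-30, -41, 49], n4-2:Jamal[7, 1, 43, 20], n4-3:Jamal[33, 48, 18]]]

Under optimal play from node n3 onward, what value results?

-19

n3-1 (Jamal): min(-27, 12, -41) = -41
n3-2 (Jamal): min(-19, -3, 44, -7) = -19
n3 (Bob): max(-41, -19) = -19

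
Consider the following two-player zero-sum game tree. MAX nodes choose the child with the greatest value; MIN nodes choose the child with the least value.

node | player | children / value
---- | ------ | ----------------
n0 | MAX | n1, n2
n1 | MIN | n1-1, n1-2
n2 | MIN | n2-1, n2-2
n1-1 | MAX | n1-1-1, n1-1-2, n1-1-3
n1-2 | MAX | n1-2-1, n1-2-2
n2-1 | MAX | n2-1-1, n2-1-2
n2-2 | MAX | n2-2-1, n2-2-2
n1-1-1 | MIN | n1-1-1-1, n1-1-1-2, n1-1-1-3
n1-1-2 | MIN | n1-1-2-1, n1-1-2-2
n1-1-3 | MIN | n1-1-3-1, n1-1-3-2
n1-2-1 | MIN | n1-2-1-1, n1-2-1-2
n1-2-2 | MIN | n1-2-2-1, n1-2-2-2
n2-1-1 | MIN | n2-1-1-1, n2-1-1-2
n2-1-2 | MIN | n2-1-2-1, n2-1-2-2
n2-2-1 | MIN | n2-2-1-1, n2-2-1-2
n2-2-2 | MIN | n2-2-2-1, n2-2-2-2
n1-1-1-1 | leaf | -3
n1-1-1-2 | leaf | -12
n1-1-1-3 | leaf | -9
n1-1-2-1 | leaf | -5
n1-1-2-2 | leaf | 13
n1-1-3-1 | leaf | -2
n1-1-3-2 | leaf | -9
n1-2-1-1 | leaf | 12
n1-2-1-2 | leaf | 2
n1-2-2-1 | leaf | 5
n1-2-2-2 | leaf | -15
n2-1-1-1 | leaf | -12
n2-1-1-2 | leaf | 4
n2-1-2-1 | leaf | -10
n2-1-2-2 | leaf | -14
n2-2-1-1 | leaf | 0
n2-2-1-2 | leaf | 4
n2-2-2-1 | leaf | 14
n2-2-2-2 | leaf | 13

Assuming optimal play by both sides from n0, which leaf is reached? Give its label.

n1-1-1 (MIN): min(-3, -12, -9) = -12
n1-1-2 (MIN): min(-5, 13) = -5
n1-1-3 (MIN): min(-2, -9) = -9
n1-1 (MAX): max(-12, -5, -9) = -5
n1-2-1 (MIN): min(12, 2) = 2
n1-2-2 (MIN): min(5, -15) = -15
n1-2 (MAX): max(2, -15) = 2
n1 (MIN): min(-5, 2) = -5
n2-1-1 (MIN): min(-12, 4) = -12
n2-1-2 (MIN): min(-10, -14) = -14
n2-1 (MAX): max(-12, -14) = -12
n2-2-1 (MIN): min(0, 4) = 0
n2-2-2 (MIN): min(14, 13) = 13
n2-2 (MAX): max(0, 13) = 13
n2 (MIN): min(-12, 13) = -12
n0 (MAX): max(-5, -12) = -5
At n0, MAX picks n1 (highest: -5).
At n1, MIN picks n1-1 (lowest: -5).
At n1-1, MAX picks n1-1-2 (highest: -5).
At n1-1-2, MIN picks n1-1-2-1 (lowest: -5).
Terminal value -5.

n1-1-2-1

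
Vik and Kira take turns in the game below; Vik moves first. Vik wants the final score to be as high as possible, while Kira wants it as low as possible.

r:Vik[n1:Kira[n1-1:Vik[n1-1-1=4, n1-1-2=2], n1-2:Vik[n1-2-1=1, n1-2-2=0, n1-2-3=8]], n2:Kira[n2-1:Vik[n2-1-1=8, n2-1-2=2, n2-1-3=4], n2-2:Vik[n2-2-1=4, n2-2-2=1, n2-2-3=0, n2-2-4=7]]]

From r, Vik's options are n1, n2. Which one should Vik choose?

n2

n1-1 (Vik): max(4, 2) = 4
n1-2 (Vik): max(1, 0, 8) = 8
n1 (Kira): min(4, 8) = 4
n2-1 (Vik): max(8, 2, 4) = 8
n2-2 (Vik): max(4, 1, 0, 7) = 7
n2 (Kira): min(8, 7) = 7
r (Vik): max(4, 7) = 7
Vik at r wants the highest of {n1=4, n2=7}, so chooses n2.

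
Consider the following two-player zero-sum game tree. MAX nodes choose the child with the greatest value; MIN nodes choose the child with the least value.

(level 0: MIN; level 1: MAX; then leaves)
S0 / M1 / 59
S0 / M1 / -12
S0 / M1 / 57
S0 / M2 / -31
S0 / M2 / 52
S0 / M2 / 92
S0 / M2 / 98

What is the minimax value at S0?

M1 (MAX): max(59, -12, 57) = 59
M2 (MAX): max(-31, 52, 92, 98) = 98
S0 (MIN): min(59, 98) = 59

59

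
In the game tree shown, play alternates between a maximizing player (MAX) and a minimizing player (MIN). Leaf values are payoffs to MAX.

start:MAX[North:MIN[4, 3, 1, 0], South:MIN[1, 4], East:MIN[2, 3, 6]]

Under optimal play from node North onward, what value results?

0

North (MIN): min(4, 3, 1, 0) = 0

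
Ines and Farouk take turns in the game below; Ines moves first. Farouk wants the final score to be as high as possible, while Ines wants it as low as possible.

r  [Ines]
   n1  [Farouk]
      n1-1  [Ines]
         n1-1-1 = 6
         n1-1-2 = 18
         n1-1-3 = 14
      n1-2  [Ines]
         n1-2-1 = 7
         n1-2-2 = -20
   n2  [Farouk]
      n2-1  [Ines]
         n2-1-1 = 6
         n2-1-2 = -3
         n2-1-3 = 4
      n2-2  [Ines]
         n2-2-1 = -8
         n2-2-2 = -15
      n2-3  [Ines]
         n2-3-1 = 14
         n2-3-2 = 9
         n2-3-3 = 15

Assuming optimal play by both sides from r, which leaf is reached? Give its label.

n1-1 (Ines): min(6, 18, 14) = 6
n1-2 (Ines): min(7, -20) = -20
n1 (Farouk): max(6, -20) = 6
n2-1 (Ines): min(6, -3, 4) = -3
n2-2 (Ines): min(-8, -15) = -15
n2-3 (Ines): min(14, 9, 15) = 9
n2 (Farouk): max(-3, -15, 9) = 9
r (Ines): min(6, 9) = 6
At r, Ines picks n1 (lowest: 6).
At n1, Farouk picks n1-1 (highest: 6).
At n1-1, Ines picks n1-1-1 (lowest: 6).
Terminal value 6.

n1-1-1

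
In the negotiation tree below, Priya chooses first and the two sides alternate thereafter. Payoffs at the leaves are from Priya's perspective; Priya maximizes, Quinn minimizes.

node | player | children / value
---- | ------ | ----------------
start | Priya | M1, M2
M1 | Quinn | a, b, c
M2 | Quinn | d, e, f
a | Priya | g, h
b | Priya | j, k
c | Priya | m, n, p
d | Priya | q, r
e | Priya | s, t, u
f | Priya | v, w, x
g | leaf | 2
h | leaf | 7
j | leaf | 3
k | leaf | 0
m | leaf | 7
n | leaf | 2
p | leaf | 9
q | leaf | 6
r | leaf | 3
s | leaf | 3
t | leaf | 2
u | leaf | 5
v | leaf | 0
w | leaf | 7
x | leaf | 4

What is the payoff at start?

5

a (Priya): max(2, 7) = 7
b (Priya): max(3, 0) = 3
c (Priya): max(7, 2, 9) = 9
M1 (Quinn): min(7, 3, 9) = 3
d (Priya): max(6, 3) = 6
e (Priya): max(3, 2, 5) = 5
f (Priya): max(0, 7, 4) = 7
M2 (Quinn): min(6, 5, 7) = 5
start (Priya): max(3, 5) = 5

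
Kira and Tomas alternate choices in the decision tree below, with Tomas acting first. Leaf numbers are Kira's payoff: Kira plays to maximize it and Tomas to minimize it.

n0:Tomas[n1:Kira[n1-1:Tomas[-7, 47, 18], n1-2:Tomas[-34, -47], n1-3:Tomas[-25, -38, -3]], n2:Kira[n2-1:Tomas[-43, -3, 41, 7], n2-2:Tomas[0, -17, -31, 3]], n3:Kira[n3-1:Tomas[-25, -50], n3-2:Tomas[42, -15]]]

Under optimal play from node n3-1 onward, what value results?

-50

n3-1 (Tomas): min(-25, -50) = -50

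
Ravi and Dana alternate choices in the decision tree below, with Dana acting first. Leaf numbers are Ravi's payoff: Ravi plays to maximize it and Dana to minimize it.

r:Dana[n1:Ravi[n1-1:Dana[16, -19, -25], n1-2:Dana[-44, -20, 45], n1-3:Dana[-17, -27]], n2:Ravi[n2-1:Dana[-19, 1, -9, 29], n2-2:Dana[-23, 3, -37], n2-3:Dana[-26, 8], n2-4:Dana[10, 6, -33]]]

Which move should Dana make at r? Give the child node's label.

n1

n1-1 (Dana): min(16, -19, -25) = -25
n1-2 (Dana): min(-44, -20, 45) = -44
n1-3 (Dana): min(-17, -27) = -27
n1 (Ravi): max(-25, -44, -27) = -25
n2-1 (Dana): min(-19, 1, -9, 29) = -19
n2-2 (Dana): min(-23, 3, -37) = -37
n2-3 (Dana): min(-26, 8) = -26
n2-4 (Dana): min(10, 6, -33) = -33
n2 (Ravi): max(-19, -37, -26, -33) = -19
r (Dana): min(-25, -19) = -25
Dana at r wants the lowest of {n1=-25, n2=-19}, so chooses n1.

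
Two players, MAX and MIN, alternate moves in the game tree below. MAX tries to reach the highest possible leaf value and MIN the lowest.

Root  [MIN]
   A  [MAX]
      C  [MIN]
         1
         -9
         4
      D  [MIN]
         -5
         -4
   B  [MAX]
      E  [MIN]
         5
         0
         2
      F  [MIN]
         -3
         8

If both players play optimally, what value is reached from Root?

-5

C (MIN): min(1, -9, 4) = -9
D (MIN): min(-5, -4) = -5
A (MAX): max(-9, -5) = -5
E (MIN): min(5, 0, 2) = 0
F (MIN): min(-3, 8) = -3
B (MAX): max(0, -3) = 0
Root (MIN): min(-5, 0) = -5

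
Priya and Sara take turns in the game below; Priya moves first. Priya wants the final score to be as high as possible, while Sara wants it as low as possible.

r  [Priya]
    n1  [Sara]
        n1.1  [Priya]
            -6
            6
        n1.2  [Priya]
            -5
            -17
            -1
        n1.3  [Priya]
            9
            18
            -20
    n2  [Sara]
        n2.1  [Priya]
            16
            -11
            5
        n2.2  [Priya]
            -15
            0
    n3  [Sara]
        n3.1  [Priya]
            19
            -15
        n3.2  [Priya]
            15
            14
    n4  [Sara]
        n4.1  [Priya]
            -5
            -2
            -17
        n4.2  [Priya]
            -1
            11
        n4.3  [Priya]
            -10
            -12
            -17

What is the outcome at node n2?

0

n2.1 (Priya): max(16, -11, 5) = 16
n2.2 (Priya): max(-15, 0) = 0
n2 (Sara): min(16, 0) = 0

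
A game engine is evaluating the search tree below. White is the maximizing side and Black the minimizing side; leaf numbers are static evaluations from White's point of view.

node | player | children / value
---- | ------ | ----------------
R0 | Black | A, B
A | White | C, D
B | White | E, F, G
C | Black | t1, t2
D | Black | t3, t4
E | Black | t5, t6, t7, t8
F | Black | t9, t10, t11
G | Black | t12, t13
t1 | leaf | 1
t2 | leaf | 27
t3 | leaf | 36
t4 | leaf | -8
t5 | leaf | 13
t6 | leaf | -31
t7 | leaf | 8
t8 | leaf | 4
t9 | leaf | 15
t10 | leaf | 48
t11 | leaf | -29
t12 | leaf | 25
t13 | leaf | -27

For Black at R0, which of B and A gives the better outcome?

B

E (Black): min(13, -31, 8, 4) = -31
F (Black): min(15, 48, -29) = -29
G (Black): min(25, -27) = -27
B (White): max(-31, -29, -27) = -27
C (Black): min(1, 27) = 1
D (Black): min(36, -8) = -8
A (White): max(1, -8) = 1
Black prefers the lower value; B=-27, A=1. B is better since -27 < 1.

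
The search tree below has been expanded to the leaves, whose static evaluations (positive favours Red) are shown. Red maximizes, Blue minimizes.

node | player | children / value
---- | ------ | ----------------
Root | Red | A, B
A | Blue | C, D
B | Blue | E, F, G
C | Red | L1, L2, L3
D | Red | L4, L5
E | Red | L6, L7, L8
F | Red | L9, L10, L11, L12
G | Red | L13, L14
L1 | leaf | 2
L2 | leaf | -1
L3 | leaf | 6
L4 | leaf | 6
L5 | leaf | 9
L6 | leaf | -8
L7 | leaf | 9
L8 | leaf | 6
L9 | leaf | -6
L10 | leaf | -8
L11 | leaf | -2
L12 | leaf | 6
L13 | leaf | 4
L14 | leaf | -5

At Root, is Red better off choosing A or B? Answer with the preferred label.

C (Red): max(2, -1, 6) = 6
D (Red): max(6, 9) = 9
A (Blue): min(6, 9) = 6
E (Red): max(-8, 9, 6) = 9
F (Red): max(-6, -8, -2, 6) = 6
G (Red): max(4, -5) = 4
B (Blue): min(9, 6, 4) = 4
Red prefers the higher value; A=6, B=4. A is better since 6 > 4.

A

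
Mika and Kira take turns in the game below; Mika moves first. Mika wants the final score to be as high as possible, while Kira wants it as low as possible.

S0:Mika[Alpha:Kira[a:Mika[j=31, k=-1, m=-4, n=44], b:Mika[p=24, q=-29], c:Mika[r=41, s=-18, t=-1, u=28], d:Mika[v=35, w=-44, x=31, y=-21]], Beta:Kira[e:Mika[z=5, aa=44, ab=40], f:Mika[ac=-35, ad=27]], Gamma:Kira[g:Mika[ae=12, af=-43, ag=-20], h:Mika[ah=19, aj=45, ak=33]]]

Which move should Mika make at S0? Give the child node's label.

Beta

a (Mika): max(31, -1, -4, 44) = 44
b (Mika): max(24, -29) = 24
c (Mika): max(41, -18, -1, 28) = 41
d (Mika): max(35, -44, 31, -21) = 35
Alpha (Kira): min(44, 24, 41, 35) = 24
e (Mika): max(5, 44, 40) = 44
f (Mika): max(-35, 27) = 27
Beta (Kira): min(44, 27) = 27
g (Mika): max(12, -43, -20) = 12
h (Mika): max(19, 45, 33) = 45
Gamma (Kira): min(12, 45) = 12
S0 (Mika): max(24, 27, 12) = 27
Mika at S0 wants the highest of {Alpha=24, Beta=27, Gamma=12}, so chooses Beta.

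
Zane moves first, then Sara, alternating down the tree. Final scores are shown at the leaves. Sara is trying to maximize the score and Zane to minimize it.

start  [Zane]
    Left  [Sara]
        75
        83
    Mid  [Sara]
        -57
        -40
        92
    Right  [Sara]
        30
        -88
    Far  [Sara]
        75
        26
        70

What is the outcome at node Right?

30

Right (Sara): max(30, -88) = 30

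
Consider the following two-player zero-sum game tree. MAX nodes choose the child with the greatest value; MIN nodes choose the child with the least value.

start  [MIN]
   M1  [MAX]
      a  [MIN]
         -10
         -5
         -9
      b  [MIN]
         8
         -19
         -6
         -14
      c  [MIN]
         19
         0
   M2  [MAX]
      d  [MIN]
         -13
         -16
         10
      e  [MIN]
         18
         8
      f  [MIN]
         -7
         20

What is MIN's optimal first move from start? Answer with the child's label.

M1

a (MIN): min(-10, -5, -9) = -10
b (MIN): min(8, -19, -6, -14) = -19
c (MIN): min(19, 0) = 0
M1 (MAX): max(-10, -19, 0) = 0
d (MIN): min(-13, -16, 10) = -16
e (MIN): min(18, 8) = 8
f (MIN): min(-7, 20) = -7
M2 (MAX): max(-16, 8, -7) = 8
start (MIN): min(0, 8) = 0
MIN at start wants the lowest of {M1=0, M2=8}, so chooses M1.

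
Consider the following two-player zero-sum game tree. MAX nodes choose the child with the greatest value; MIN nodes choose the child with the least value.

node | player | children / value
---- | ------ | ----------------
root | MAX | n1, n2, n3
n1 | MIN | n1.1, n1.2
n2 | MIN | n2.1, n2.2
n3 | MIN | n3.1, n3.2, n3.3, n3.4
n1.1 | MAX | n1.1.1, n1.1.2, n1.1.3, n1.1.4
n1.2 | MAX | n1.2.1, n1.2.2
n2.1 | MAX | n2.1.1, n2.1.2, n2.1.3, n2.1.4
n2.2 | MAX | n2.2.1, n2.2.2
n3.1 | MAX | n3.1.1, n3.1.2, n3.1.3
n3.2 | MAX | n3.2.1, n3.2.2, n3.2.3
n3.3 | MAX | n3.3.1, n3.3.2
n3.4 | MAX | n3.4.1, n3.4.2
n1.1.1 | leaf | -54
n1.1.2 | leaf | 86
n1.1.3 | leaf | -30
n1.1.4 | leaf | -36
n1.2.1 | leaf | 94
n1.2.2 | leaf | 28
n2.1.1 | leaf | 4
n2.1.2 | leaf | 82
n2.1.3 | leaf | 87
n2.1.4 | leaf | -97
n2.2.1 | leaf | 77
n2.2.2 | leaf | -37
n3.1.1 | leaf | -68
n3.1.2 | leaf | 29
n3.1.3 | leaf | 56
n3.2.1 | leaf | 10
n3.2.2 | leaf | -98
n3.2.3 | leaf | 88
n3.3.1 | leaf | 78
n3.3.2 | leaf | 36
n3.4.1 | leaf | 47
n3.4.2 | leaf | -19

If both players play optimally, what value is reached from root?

n1.1 (MAX): max(-54, 86, -30, -36) = 86
n1.2 (MAX): max(94, 28) = 94
n1 (MIN): min(86, 94) = 86
n2.1 (MAX): max(4, 82, 87, -97) = 87
n2.2 (MAX): max(77, -37) = 77
n2 (MIN): min(87, 77) = 77
n3.1 (MAX): max(-68, 29, 56) = 56
n3.2 (MAX): max(10, -98, 88) = 88
n3.3 (MAX): max(78, 36) = 78
n3.4 (MAX): max(47, -19) = 47
n3 (MIN): min(56, 88, 78, 47) = 47
root (MAX): max(86, 77, 47) = 86

86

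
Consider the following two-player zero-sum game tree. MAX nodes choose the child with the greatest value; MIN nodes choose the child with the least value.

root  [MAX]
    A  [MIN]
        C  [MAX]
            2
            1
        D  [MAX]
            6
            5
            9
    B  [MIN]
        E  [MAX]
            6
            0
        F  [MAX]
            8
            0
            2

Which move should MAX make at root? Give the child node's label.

B

C (MAX): max(2, 1) = 2
D (MAX): max(6, 5, 9) = 9
A (MIN): min(2, 9) = 2
E (MAX): max(6, 0) = 6
F (MAX): max(8, 0, 2) = 8
B (MIN): min(6, 8) = 6
root (MAX): max(2, 6) = 6
MAX at root wants the highest of {A=2, B=6}, so chooses B.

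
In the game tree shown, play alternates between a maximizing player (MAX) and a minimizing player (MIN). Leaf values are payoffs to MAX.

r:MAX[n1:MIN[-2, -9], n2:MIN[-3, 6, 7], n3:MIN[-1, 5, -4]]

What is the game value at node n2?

n2 (MIN): min(-3, 6, 7) = -3

-3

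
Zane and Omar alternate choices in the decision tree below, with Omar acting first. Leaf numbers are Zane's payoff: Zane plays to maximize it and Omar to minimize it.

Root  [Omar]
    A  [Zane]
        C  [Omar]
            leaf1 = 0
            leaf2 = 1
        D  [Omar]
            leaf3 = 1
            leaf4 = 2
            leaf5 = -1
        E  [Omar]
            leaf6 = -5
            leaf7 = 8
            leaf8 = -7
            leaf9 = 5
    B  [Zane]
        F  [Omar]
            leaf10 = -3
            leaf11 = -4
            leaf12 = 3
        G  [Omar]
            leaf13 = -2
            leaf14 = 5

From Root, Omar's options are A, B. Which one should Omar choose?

C (Omar): min(0, 1) = 0
D (Omar): min(1, 2, -1) = -1
E (Omar): min(-5, 8, -7, 5) = -7
A (Zane): max(0, -1, -7) = 0
F (Omar): min(-3, -4, 3) = -4
G (Omar): min(-2, 5) = -2
B (Zane): max(-4, -2) = -2
Root (Omar): min(0, -2) = -2
Omar at Root wants the lowest of {A=0, B=-2}, so chooses B.

B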